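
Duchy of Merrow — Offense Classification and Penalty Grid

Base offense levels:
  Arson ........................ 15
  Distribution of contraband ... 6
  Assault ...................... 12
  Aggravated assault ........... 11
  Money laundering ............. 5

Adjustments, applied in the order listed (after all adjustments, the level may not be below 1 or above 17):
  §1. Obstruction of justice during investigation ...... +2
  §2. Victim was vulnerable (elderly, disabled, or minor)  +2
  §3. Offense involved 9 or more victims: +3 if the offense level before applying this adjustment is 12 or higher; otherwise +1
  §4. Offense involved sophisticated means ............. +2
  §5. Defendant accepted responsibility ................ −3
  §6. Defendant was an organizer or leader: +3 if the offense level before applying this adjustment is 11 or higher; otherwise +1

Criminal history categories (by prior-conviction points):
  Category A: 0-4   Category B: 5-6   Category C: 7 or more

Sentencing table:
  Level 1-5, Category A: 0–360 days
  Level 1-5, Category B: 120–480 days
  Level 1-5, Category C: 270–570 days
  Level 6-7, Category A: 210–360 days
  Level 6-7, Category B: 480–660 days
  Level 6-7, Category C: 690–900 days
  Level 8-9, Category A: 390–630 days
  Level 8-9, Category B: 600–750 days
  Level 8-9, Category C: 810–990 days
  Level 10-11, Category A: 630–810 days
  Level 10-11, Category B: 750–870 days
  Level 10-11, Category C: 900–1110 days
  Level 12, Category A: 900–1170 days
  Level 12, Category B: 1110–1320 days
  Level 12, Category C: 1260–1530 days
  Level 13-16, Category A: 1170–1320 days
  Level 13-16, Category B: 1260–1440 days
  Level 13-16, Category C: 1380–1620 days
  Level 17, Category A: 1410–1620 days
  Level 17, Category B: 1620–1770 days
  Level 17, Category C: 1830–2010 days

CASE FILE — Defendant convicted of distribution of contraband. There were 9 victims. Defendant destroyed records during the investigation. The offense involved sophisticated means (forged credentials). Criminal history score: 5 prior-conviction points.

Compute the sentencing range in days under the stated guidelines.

750-870 days

Base offense level for distribution of contraband: 6.
§1 applies: 6 + 2 = 8.
§2 does not apply.
§3 applies (level before this adjustment is 8 < 12, so +1): 8 + 1 = 9.
§4 applies: 9 + 2 = 11.
§6 does not apply.
Final offense level: 11.
Criminal history: 5 prior points → Category B (5-6).
Level 11 falls in the 10-11 band.
Grid: Level 10-11 × Category B = 750-870 days.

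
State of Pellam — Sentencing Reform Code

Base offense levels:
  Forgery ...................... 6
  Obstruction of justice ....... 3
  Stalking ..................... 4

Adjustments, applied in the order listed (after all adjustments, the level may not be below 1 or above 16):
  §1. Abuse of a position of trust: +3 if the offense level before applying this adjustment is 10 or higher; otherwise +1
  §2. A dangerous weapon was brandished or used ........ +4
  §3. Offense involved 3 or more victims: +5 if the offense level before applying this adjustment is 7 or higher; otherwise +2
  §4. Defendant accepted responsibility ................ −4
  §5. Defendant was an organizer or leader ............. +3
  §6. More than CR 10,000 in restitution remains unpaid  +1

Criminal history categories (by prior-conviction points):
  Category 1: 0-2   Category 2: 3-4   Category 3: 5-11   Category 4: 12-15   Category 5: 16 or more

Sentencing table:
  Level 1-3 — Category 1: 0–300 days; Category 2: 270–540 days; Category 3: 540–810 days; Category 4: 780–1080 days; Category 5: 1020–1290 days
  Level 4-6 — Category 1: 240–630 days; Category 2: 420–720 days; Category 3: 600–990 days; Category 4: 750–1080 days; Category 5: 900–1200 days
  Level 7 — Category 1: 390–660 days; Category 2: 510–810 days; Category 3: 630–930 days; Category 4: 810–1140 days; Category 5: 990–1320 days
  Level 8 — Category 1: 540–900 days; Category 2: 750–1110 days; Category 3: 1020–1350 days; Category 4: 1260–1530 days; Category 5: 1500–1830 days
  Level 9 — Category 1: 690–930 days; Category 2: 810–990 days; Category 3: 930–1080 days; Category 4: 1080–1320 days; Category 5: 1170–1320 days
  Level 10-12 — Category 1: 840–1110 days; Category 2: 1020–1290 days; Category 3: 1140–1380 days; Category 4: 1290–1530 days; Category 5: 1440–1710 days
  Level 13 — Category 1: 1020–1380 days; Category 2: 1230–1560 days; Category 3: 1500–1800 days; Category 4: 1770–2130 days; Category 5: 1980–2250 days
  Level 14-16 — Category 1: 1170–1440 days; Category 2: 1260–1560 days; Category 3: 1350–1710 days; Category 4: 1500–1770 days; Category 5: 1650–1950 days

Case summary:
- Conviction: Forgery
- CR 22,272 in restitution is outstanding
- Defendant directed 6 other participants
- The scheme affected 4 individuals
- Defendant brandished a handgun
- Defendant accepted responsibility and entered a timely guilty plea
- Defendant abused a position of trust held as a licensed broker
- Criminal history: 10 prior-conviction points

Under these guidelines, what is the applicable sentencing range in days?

1350-1710 days

Base offense level for forgery: 6.
§1 applies (level before this adjustment is 6 < 10, so +1): 6 + 1 = 7.
§2 applies: 7 + 4 = 11.
§3 applies (level before this adjustment is 11 ≥ 7, so +5): 11 + 5 = 16.
§4 applies: 16 − 4 = 12.
§5 applies: 12 + 3 = 15.
§6 applies: 15 + 1 = 16.
Final offense level: 16.
Criminal history: 10 prior points → Category 3 (5-11).
Level 16 falls in the 14-16 band.
Grid: Level 14-16 × Category 3 = 1350-1710 days.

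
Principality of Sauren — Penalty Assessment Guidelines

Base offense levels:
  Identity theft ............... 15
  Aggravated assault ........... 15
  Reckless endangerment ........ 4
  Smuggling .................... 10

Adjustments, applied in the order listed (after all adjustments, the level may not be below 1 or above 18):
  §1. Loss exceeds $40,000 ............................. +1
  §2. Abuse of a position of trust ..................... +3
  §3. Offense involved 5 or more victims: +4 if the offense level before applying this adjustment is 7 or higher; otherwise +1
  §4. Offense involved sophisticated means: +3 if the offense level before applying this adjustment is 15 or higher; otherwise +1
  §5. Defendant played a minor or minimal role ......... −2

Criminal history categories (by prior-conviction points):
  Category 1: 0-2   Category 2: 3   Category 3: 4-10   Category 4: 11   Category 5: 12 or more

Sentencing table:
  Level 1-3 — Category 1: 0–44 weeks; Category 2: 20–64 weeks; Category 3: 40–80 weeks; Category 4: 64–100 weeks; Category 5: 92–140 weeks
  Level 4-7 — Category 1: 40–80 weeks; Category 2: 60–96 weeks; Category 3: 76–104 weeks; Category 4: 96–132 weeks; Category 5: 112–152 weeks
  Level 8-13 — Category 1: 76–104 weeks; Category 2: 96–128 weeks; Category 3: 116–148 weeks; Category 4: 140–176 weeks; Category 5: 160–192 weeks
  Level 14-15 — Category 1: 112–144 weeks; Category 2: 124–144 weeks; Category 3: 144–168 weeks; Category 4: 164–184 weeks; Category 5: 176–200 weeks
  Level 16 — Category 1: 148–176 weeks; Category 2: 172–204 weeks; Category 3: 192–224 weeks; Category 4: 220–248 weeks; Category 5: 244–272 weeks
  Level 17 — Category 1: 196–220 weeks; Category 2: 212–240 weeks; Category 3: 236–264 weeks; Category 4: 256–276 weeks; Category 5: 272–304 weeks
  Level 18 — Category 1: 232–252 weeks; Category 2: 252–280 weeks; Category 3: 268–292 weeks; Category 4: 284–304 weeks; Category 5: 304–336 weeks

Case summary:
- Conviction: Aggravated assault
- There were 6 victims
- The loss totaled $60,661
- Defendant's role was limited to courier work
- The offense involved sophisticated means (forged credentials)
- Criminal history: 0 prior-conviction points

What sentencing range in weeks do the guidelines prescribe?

Base offense level for aggravated assault: 15.
§1 applies: 15 + 1 = 16.
§3 applies (level before this adjustment is 16 ≥ 7, so +4): 16 + 4 = 20.
§4 applies (level before this adjustment is 20 ≥ 15, so +3): 20 + 3 = 23.
§5 applies: 23 − 2 = 21.
Level 21 exceeds the maximum of 18; capped at 18.
Final offense level: 18.
Criminal history: 0 prior points → Category 1 (0-2).
Level 18 falls in the 18 band.
Grid: Level 18 × Category 1 = 232-252 weeks.

232-252 weeks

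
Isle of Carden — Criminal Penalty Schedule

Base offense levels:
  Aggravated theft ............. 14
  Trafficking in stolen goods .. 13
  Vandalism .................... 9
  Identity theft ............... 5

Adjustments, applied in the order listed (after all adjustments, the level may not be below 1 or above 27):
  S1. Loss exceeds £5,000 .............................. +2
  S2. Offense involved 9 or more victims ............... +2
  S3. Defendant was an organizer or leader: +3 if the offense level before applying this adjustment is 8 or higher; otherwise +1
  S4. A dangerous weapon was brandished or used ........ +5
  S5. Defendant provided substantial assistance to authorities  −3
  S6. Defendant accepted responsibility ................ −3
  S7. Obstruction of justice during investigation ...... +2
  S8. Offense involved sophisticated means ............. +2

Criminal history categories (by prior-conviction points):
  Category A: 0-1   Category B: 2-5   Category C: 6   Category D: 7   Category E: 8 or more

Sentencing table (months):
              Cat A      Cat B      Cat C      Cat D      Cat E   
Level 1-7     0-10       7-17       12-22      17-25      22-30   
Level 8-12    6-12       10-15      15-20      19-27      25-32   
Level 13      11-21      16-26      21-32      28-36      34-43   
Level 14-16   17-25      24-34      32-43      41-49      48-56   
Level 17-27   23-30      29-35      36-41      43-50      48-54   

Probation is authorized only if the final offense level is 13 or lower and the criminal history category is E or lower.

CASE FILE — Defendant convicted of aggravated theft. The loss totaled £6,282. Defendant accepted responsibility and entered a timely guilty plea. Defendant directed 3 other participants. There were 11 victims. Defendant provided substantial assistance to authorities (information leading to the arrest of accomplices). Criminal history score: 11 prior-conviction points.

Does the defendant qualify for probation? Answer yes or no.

No

Base offense level for aggravated theft: 14.
S1 applies: 14 + 2 = 16.
S2 applies: 16 + 2 = 18.
S3 applies (level before this adjustment is 18 ≥ 8, so +3): 18 + 3 = 21.
S4 does not apply.
S5 applies: 21 − 3 = 18.
S6 applies: 18 − 3 = 15.
S7 does not apply.
S8 does not apply.
Final offense level: 15.
Criminal history: 11 prior points → Category E (8+).
Level 15 falls in the 14-16 band.
Grid: Level 14-16 × Category E = 48-56 months.
Probation check: level 15 > 13 and category E ≤ E → not eligible.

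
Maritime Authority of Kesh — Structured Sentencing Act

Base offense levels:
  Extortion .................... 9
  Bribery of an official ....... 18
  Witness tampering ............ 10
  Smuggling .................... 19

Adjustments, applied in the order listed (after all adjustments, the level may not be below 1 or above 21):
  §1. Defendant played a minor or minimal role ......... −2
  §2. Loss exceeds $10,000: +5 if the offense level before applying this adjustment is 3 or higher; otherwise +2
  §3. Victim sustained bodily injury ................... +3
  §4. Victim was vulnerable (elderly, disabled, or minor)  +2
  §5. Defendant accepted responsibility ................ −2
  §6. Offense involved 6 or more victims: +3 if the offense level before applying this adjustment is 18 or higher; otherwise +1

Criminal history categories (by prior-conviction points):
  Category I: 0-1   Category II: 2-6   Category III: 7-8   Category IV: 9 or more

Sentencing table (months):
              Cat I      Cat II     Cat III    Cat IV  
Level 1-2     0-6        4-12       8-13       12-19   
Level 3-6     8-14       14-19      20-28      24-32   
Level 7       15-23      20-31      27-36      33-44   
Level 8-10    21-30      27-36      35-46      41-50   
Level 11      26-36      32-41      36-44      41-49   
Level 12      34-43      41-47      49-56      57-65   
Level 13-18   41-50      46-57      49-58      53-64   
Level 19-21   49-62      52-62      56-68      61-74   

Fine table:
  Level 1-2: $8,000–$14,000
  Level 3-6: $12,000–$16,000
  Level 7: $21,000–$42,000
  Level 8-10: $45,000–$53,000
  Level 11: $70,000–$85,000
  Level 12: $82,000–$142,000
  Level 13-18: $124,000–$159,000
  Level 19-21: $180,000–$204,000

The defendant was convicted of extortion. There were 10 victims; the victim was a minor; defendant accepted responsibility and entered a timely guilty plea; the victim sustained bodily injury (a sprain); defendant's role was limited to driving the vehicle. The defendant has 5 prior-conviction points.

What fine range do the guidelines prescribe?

Base offense level for extortion: 9.
§1 applies: 9 − 2 = 7.
§3 applies: 7 + 3 = 10.
§4 applies: 10 + 2 = 12.
§5 applies: 12 − 2 = 10.
§6 applies (level before this adjustment is 10 < 18, so +1): 10 + 1 = 11.
Final offense level: 11.
Level 11 falls in the 11 band.
Fine table: Level 11 → $70,000–$85,000.

$70,000–$85,000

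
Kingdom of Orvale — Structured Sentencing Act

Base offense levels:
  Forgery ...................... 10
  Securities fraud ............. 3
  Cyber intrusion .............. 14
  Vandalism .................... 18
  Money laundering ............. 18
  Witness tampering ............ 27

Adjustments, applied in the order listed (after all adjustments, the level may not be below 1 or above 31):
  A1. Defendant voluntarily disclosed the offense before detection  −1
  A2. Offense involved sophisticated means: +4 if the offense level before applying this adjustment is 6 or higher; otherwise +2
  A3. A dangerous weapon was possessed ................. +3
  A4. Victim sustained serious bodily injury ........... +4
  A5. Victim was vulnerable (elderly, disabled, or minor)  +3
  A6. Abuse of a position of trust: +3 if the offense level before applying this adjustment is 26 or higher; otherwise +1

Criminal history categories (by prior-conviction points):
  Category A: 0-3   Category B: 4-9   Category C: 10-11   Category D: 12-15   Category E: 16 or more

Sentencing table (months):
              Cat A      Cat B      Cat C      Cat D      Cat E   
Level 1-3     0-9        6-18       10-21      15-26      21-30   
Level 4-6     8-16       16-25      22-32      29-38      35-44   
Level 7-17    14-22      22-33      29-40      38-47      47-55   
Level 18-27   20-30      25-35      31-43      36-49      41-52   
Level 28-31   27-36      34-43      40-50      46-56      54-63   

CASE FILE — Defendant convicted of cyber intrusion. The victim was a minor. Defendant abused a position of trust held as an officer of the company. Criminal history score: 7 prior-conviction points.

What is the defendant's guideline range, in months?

25-35 months

Base offense level for cyber intrusion: 14.
A1 does not apply.
A2 does not apply.
A5 applies: 14 + 3 = 17.
A6 applies (level before this adjustment is 17 < 26, so +1): 17 + 1 = 18.
Final offense level: 18.
Criminal history: 7 prior points → Category B (4-9).
Level 18 falls in the 18-27 band.
Grid: Level 18-27 × Category B = 25-35 months.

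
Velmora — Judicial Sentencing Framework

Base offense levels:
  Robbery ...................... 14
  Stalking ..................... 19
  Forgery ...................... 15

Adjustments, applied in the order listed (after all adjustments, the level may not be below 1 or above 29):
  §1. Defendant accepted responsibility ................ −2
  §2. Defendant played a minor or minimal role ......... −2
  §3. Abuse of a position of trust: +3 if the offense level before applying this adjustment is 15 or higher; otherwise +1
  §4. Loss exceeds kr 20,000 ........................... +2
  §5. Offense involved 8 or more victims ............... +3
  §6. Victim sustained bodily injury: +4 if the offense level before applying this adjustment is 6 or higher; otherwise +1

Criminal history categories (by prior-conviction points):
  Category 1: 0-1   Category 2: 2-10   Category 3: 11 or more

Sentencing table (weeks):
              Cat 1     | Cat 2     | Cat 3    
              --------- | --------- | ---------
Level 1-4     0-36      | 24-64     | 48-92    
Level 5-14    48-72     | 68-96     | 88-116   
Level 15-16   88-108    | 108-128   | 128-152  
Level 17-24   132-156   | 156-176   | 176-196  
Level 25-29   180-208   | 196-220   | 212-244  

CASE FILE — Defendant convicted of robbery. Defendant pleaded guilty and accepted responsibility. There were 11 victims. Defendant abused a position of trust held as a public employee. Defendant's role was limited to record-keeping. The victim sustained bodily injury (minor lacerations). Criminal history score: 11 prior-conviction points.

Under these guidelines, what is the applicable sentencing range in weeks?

Base offense level for robbery: 14.
§1 applies: 14 − 2 = 12.
§2 applies: 12 − 2 = 10.
§3 applies (level before this adjustment is 10 < 15, so +1): 10 + 1 = 11.
§4 does not apply.
§5 applies: 11 + 3 = 14.
§6 applies (level before this adjustment is 14 ≥ 6, so +4): 14 + 4 = 18.
Final offense level: 18.
Criminal history: 11 prior points → Category 3 (11+).
Level 18 falls in the 17-24 band.
Grid: Level 17-24 × Category 3 = 176-196 weeks.

176-196 weeks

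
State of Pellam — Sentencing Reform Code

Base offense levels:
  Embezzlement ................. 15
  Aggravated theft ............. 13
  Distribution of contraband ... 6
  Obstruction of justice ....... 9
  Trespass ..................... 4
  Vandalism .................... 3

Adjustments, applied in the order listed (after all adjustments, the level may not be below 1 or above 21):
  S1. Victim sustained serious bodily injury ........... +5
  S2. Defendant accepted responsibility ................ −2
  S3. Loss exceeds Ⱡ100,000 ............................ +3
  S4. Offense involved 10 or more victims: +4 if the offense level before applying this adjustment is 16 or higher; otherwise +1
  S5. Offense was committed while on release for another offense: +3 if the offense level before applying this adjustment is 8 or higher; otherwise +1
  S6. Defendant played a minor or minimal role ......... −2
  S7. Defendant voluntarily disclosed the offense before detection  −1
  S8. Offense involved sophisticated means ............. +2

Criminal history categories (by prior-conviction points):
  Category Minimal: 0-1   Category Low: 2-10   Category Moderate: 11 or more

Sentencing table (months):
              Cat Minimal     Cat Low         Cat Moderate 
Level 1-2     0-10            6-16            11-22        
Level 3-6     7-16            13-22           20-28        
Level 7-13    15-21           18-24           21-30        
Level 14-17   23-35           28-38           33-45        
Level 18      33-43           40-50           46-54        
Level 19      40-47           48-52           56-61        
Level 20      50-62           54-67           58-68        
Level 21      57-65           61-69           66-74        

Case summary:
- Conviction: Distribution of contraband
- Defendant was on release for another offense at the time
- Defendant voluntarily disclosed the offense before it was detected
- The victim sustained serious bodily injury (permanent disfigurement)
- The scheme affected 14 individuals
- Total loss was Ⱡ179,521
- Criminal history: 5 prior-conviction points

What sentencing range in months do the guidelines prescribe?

Base offense level for distribution of contraband: 6.
S1 applies: 6 + 5 = 11.
S2 does not apply.
S3 applies: 11 + 3 = 14.
S4 applies (level before this adjustment is 14 < 16, so +1): 14 + 1 = 15.
S5 applies (level before this adjustment is 15 ≥ 8, so +3): 15 + 3 = 18.
S7 applies: 18 − 1 = 17.
S8 does not apply.
Final offense level: 17.
Criminal history: 5 prior points → Category Low (2-10).
Level 17 falls in the 14-17 band.
Grid: Level 14-17 × Category Low = 28-38 months.

28-38 months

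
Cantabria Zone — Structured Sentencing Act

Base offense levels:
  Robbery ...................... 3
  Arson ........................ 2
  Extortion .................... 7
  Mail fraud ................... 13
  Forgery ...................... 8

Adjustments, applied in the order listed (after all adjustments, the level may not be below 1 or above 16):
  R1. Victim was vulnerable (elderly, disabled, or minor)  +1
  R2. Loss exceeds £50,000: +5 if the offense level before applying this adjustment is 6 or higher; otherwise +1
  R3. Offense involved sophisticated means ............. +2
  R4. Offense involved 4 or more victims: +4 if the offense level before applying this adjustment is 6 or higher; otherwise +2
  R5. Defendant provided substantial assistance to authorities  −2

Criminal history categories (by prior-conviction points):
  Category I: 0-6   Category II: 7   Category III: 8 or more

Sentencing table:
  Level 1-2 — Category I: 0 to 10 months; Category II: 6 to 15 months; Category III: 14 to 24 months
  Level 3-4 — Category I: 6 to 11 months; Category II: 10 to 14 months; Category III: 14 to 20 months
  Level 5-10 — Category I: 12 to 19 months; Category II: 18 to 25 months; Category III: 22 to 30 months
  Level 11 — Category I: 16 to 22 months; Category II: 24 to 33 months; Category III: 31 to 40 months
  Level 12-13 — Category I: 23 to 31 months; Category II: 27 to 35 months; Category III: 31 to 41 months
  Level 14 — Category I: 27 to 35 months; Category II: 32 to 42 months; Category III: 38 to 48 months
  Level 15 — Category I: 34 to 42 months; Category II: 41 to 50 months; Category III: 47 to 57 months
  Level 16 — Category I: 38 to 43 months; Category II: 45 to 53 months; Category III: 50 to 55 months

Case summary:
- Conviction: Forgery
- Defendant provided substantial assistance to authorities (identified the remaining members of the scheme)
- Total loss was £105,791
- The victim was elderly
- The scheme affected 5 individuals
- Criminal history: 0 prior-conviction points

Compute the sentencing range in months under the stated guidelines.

Base offense level for forgery: 8.
R1 applies: 8 + 1 = 9.
R2 applies (level before this adjustment is 9 ≥ 6, so +5): 9 + 5 = 14.
R4 applies (level before this adjustment is 14 ≥ 6, so +4): 14 + 4 = 18.
R5 applies: 18 − 2 = 16.
Final offense level: 16.
Criminal history: 0 prior points → Category I (0-6).
Level 16 falls in the 16 band.
Grid: Level 16 × Category I = 38-43 months.

38-43 months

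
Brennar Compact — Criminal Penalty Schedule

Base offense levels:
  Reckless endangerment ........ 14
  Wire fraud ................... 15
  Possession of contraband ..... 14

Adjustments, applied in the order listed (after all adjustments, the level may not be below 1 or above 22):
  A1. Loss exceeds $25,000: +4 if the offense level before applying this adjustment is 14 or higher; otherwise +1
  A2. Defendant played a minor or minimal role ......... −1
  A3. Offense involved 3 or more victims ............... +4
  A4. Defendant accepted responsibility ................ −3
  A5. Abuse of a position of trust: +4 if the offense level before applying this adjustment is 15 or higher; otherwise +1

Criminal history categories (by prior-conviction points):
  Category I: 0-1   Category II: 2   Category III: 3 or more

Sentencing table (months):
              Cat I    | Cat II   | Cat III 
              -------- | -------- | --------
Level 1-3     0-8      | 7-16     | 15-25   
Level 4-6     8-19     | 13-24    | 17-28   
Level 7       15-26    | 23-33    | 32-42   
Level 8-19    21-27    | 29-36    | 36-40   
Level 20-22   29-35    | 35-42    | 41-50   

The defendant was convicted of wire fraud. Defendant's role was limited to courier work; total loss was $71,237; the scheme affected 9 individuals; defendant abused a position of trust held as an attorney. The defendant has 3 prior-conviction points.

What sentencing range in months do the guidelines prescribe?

41-50 months

Base offense level for wire fraud: 15.
A1 applies (level before this adjustment is 15 ≥ 14, so +4): 15 + 4 = 19.
A2 applies: 19 − 1 = 18.
A3 applies: 18 + 4 = 22.
A4 does not apply.
A5 applies (level before this adjustment is 22 ≥ 15, so +4): 22 + 4 = 26.
Level 26 exceeds the maximum of 22; capped at 22.
Final offense level: 22.
Criminal history: 3 prior points → Category III (3+).
Level 22 falls in the 20-22 band.
Grid: Level 20-22 × Category III = 41-50 months.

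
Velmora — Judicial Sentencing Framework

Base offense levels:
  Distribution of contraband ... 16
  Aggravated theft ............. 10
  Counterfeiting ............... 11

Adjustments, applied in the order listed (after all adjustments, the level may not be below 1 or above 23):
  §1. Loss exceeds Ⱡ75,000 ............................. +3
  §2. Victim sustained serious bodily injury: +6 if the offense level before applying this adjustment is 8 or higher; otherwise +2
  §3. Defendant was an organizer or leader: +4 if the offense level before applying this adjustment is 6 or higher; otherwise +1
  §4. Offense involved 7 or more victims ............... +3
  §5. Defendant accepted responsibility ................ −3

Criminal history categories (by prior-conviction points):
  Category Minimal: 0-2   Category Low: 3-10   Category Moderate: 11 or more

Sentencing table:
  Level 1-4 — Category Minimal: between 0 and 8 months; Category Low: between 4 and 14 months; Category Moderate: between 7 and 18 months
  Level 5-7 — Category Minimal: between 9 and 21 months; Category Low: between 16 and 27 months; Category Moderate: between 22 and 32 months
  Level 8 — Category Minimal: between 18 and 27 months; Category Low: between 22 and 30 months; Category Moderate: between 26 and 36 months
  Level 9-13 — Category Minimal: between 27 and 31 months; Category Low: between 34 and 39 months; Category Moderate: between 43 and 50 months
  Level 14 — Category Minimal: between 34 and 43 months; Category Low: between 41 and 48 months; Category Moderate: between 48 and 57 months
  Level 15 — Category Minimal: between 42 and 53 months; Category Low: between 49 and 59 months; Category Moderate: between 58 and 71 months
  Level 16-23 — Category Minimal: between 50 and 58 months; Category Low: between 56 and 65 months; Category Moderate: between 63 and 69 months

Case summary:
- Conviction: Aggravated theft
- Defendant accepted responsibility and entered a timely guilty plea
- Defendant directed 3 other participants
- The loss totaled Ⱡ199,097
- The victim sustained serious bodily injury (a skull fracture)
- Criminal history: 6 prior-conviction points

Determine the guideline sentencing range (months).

Base offense level for aggravated theft: 10.
§1 applies: 10 + 3 = 13.
§2 applies (level before this adjustment is 13 ≥ 8, so +6): 13 + 6 = 19.
§3 applies (level before this adjustment is 19 ≥ 6, so +4): 19 + 4 = 23.
§5 applies: 23 − 3 = 20.
Final offense level: 20.
Criminal history: 6 prior points → Category Low (3-10).
Level 20 falls in the 16-23 band.
Grid: Level 16-23 × Category Low = 56-65 months.

56-65 months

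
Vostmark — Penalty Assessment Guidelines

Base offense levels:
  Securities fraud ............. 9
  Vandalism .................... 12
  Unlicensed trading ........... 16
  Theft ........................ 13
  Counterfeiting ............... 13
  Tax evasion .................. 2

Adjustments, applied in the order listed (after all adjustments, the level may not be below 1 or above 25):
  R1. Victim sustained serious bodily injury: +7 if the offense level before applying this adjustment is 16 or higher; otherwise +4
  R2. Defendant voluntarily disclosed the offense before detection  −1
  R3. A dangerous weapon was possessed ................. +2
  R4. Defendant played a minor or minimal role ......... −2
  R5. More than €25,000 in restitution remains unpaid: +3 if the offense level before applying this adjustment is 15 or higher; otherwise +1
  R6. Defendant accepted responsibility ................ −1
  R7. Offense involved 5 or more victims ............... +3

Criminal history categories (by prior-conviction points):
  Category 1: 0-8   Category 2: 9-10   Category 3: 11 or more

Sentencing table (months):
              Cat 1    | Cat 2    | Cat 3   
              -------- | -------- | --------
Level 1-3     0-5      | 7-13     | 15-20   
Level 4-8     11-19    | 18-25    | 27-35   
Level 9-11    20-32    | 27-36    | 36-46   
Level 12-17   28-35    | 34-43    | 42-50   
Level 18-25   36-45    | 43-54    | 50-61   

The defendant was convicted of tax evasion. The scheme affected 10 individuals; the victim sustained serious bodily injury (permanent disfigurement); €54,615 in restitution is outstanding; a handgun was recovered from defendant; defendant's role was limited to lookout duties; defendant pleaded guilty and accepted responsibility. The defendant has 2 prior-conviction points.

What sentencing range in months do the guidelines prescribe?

20-32 months

Base offense level for tax evasion: 2.
R1 applies (level before this adjustment is 2 < 16, so +4): 2 + 4 = 6.
R2 does not apply.
R3 applies: 6 + 2 = 8.
R4 applies: 8 − 2 = 6.
R5 applies (level before this adjustment is 6 < 15, so +1): 6 + 1 = 7.
R6 applies: 7 − 1 = 6.
R7 applies: 6 + 3 = 9.
Final offense level: 9.
Criminal history: 2 prior points → Category 1 (0-8).
Level 9 falls in the 9-11 band.
Grid: Level 9-11 × Category 1 = 20-32 months.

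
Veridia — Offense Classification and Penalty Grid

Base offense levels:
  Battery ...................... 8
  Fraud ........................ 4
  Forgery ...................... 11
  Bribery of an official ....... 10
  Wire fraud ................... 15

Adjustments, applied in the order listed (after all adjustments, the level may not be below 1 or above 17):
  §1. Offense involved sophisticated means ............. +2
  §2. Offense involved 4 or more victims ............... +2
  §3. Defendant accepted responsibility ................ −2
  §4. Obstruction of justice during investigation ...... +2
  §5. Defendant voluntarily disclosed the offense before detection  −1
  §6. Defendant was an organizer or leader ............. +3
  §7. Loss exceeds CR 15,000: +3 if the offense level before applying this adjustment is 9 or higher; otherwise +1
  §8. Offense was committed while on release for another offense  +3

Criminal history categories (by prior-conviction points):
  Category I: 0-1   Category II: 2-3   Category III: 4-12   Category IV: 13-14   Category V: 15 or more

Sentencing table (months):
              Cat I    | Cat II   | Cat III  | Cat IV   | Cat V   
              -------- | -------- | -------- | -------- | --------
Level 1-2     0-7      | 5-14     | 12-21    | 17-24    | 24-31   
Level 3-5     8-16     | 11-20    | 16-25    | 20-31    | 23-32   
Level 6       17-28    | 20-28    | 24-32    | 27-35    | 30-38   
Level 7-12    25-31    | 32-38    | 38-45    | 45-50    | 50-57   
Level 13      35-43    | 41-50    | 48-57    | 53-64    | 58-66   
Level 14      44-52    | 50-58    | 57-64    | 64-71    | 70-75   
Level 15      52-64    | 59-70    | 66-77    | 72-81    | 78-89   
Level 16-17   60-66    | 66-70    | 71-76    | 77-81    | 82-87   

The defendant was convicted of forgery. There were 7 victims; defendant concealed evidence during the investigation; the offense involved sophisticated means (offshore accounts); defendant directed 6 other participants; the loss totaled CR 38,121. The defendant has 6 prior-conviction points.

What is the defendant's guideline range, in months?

71-76 months

Base offense level for forgery: 11.
§1 applies: 11 + 2 = 13.
§2 applies: 13 + 2 = 15.
§3 does not apply.
§4 applies: 15 + 2 = 17.
§5 does not apply.
§6 applies: 17 + 3 = 20.
§7 applies (level before this adjustment is 20 ≥ 9, so +3): 20 + 3 = 23.
Level 23 exceeds the maximum of 17; capped at 17.
Final offense level: 17.
Criminal history: 6 prior points → Category III (4-12).
Level 17 falls in the 16-17 band.
Grid: Level 16-17 × Category III = 71-76 months.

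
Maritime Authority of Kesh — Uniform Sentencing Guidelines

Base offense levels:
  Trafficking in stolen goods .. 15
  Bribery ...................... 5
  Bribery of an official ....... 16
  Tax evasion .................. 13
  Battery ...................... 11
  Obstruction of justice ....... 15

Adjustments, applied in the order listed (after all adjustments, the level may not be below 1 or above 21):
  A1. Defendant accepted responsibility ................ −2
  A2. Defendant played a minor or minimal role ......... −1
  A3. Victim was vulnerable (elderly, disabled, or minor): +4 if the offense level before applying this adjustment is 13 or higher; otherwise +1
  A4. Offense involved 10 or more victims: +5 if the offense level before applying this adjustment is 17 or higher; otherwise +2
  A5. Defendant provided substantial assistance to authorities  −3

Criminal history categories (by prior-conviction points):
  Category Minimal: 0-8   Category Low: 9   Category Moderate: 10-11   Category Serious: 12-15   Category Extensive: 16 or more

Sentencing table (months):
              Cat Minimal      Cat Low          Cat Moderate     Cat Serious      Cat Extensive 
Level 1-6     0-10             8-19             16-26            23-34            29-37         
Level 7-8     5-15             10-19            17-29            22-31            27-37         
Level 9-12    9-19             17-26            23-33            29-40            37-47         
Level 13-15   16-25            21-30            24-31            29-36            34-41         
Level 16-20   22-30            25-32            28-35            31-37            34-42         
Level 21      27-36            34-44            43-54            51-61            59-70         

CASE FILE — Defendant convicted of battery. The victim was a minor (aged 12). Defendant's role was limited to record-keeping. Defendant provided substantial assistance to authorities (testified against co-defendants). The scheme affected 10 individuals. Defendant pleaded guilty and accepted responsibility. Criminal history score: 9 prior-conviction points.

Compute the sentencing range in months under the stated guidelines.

Base offense level for battery: 11.
A1 applies: 11 − 2 = 9.
A2 applies: 9 − 1 = 8.
A3 applies (level before this adjustment is 8 < 13, so +1): 8 + 1 = 9.
A4 applies (level before this adjustment is 9 < 17, so +2): 9 + 2 = 11.
A5 applies: 11 − 3 = 8.
Final offense level: 8.
Criminal history: 9 prior points → Category Low (9).
Level 8 falls in the 7-8 band.
Grid: Level 7-8 × Category Low = 10-19 months.

10-19 months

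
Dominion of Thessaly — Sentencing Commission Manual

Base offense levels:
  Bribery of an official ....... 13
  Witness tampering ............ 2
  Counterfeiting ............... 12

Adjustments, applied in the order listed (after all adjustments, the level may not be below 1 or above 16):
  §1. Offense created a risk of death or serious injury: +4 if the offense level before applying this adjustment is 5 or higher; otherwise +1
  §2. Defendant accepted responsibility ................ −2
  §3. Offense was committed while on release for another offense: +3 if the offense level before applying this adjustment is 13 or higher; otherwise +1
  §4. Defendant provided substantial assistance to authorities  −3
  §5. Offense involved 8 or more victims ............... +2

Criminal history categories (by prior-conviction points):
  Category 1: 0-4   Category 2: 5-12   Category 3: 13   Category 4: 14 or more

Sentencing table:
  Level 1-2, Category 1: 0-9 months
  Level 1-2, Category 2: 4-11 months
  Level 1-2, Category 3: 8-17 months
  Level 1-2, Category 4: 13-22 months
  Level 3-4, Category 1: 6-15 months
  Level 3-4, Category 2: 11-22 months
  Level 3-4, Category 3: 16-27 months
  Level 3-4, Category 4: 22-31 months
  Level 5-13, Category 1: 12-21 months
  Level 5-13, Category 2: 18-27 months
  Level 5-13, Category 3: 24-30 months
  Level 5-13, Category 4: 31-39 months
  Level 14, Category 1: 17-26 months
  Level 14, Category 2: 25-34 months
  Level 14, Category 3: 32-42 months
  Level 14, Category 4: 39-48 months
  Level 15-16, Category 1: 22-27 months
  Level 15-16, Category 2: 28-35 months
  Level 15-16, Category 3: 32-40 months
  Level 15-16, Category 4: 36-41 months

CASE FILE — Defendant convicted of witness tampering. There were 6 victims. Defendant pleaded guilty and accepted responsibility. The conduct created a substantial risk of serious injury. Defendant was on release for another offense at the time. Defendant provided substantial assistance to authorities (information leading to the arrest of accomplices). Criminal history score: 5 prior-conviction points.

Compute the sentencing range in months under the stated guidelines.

4-11 months

Base offense level for witness tampering: 2.
§1 applies (level before this adjustment is 2 < 5, so +1): 2 + 1 = 3.
§2 applies: 3 − 2 = 1.
§3 applies (level before this adjustment is 1 < 13, so +1): 1 + 1 = 2.
§4 applies: 2 − 3 = -1.
Level -1 is below the minimum of 1; floored at 1.
Final offense level: 1.
Criminal history: 5 prior points → Category 2 (5-12).
Level 1 falls in the 1-2 band.
Grid: Level 1-2 × Category 2 = 4-11 months.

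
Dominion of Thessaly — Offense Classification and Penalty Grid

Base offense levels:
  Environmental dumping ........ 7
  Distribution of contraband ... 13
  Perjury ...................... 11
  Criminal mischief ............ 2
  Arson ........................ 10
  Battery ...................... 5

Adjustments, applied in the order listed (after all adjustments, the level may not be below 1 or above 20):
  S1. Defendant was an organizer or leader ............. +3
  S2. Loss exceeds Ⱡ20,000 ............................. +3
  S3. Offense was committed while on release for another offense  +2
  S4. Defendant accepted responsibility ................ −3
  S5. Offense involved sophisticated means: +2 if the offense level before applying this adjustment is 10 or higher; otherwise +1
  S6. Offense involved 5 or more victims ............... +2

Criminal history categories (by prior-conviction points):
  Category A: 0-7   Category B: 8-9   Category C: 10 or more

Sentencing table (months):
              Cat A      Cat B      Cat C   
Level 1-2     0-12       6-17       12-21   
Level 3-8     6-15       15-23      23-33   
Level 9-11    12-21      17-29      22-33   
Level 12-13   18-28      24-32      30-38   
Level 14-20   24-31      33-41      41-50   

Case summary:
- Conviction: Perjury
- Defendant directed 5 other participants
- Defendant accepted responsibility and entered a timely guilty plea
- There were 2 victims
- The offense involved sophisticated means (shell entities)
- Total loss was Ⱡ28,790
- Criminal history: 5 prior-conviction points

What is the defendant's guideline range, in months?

Base offense level for perjury: 11.
S1 applies: 11 + 3 = 14.
S2 applies: 14 + 3 = 17.
S3 does not apply.
S4 applies: 17 − 3 = 14.
S5 applies (level before this adjustment is 14 ≥ 10, so +2): 14 + 2 = 16.
S6 does not apply.
Final offense level: 16.
Criminal history: 5 prior points → Category A (0-7).
Level 16 falls in the 14-20 band.
Grid: Level 14-20 × Category A = 24-31 months.

24-31 months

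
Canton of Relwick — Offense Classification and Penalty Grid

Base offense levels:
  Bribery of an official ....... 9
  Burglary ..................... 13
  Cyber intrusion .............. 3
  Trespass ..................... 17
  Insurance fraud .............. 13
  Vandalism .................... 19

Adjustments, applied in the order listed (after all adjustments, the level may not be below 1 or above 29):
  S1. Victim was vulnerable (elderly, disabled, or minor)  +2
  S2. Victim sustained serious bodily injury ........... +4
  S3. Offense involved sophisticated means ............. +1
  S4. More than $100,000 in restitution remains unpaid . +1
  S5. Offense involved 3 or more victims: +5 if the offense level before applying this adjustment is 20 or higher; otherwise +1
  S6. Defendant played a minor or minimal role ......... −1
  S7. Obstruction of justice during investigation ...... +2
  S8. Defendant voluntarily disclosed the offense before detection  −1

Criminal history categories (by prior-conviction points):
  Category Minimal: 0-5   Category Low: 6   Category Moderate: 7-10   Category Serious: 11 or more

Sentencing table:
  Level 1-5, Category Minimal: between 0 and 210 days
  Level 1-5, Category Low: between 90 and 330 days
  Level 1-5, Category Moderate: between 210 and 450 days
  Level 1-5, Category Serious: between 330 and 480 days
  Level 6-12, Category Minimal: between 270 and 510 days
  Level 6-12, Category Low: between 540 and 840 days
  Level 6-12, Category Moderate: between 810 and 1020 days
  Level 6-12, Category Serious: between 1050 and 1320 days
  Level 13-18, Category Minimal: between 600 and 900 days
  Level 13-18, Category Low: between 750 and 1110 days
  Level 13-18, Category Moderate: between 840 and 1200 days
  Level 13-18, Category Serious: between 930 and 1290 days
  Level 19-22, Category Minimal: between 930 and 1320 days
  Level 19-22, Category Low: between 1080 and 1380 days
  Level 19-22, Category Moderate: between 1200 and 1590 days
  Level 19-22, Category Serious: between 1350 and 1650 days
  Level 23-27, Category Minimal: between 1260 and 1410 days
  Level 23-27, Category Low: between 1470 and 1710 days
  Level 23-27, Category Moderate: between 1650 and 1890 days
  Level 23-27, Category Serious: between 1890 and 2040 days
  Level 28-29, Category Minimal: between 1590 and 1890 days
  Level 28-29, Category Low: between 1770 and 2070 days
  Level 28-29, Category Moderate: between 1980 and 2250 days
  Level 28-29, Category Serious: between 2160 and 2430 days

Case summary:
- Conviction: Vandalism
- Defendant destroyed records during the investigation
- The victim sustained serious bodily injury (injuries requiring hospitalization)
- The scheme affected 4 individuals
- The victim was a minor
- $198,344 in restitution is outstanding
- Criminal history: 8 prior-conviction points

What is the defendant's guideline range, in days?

Base offense level for vandalism: 19.
S1 applies: 19 + 2 = 21.
S2 applies: 21 + 4 = 25.
S3 does not apply.
S4 applies: 25 + 1 = 26.
S5 applies (level before this adjustment is 26 ≥ 20, so +5): 26 + 5 = 31.
S7 applies: 31 + 2 = 33.
Level 33 exceeds the maximum of 29; capped at 29.
Final offense level: 29.
Criminal history: 8 prior points → Category Moderate (7-10).
Level 29 falls in the 28-29 band.
Grid: Level 28-29 × Category Moderate = 1980-2250 days.

1980-2250 days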